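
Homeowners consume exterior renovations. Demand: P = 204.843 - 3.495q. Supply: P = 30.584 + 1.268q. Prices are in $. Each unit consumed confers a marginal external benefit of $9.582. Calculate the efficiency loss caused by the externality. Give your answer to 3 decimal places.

Market equilibrium (private): 30.584 + 1.268q = 204.843 - 3.495q → q_m = 36.5860.
Social marginal benefit = demand + MEB = 214.425 - 3.495q.
Set SMB = MC: 214.425 - 3.495q = 30.584 + 1.268q → q* = 38.5977.
Between q* and q_m the wedge SMB − MC runs linearly from 0 to MEB(q_m), so the loss is a triangle.
DWL = ½ × 2.0117 × 9.5820 = 9.6381.

DWL = $9.638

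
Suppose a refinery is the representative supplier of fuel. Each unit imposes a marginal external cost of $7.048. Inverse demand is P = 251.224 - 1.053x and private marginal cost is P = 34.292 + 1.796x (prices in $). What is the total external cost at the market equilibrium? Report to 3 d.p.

Market equilibrium (private): 34.292 + 1.796x = 251.224 - 1.053x → x_m = 76.1432.
Total external cost = MEC × x_m = 7.048 × 76.1432 = 536.6573.

$536.657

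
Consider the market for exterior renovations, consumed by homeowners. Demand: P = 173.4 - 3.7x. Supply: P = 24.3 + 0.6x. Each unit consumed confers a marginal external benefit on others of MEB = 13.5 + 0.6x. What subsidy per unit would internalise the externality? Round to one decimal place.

subsidy = 39.9 per unit

Social marginal benefit = demand + MEB = 186.9 - 3.1x.
Set SMB = MC: 186.9 - 3.1x = 24.3 + 0.6x → x* = 43.9459.
The Pigouvian subsidy equals MEB at x*: 13.5 + 0.6×43.9459 = 39.8675.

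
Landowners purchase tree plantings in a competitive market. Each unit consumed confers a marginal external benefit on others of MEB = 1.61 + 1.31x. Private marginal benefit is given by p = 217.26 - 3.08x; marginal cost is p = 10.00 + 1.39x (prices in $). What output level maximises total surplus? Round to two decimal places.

Social marginal benefit = demand + MEB = 218.87 - 1.77x.
Set SMB = MC: 218.87 - 1.77x = 10.00 + 1.39x → x* = 66.0981.

x* = 66.10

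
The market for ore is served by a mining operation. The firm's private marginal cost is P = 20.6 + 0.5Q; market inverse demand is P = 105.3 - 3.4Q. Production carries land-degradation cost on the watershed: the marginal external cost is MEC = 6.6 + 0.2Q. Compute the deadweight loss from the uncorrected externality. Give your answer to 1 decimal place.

Market equilibrium (private): 20.6 + 0.5Q = 105.3 - 3.4Q → Q_m = 21.7179.
Social marginal cost = private MC + MEC = 27.2 + 0.7Q.
Set SMC = demand: 27.2 + 0.7Q = 105.3 - 3.4Q → Q* = 19.0488.
Between Q* and Q_m the wedge SMC − demand runs linearly from 0 to MEC(Q_m), so the loss is a triangle.
DWL = ½ × 2.6691 × 10.9436 = 14.6048.

DWL = 14.6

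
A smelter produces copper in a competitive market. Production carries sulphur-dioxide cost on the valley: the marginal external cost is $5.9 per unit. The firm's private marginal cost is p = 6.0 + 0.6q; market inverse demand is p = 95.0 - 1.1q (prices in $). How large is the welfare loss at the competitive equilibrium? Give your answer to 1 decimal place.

Market equilibrium (private): 6.0 + 0.6q = 95.0 - 1.1q → q_m = 52.3529.
Social marginal cost = private MC + MEC = 11.9 + 0.6q.
Set SMC = demand: 11.9 + 0.6q = 95.0 - 1.1q → q* = 48.8824.
The welfare-loss triangle has base |q_m − q*| and height MEC(q_m) (the vertical gap between SMC and demand is zero at q* and MEC at q_m).
DWL = ½ × 3.4705 × 5.9000 = 10.2380.

DWL = $10.2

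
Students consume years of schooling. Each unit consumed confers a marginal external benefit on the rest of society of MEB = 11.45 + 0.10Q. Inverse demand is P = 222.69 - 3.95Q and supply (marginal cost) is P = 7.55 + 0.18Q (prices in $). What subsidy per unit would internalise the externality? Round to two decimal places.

subsidy = $17.07 per unit

Social marginal benefit = demand + MEB = 234.14 - 3.85Q.
Set SMB = MC: 234.14 - 3.85Q = 7.55 + 0.18Q → Q* = 56.2258.
The Pigouvian subsidy equals MEB at Q*: 11.45 + 0.10×56.2258 = 17.0726.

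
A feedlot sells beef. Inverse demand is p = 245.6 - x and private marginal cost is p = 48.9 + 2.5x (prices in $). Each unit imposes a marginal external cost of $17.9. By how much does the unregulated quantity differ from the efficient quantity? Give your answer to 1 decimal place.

Market equilibrium (private): 48.9 + 2.5x = 245.6 - x → x_m = 56.2000.
Social marginal cost = private MC + MEC = 66.8 + 2.5x.
Set SMC = demand: 66.8 + 2.5x = 245.6 - x → x* = 51.0857.
Gap = |56.2000 − 51.0857| = 5.1143.

5.1 units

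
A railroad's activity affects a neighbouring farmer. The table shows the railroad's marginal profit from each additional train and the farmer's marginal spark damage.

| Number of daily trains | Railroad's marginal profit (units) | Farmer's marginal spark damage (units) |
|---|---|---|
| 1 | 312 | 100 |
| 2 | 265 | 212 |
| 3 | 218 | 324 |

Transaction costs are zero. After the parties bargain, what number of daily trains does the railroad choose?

2

Bargaining reaches the level where marginal profit last exceeds marginal spark damage.
That holds through level 2 (265 ≥ 212) but not at 3 (218 < 324).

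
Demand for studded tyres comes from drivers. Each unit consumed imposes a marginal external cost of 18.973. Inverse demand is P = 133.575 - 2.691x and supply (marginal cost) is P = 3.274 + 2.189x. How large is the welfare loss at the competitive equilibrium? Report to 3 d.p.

DWL = 36.883

Market equilibrium (private): 3.274 + 2.189x = 133.575 - 2.691x → x_m = 26.7010.
Social marginal benefit = demand − MEC = 114.602 - 2.691x.
Set SMB = MC: 114.602 - 2.691x = 3.274 + 2.189x → x* = 22.8131.
Between x* and x_m the wedge MC − SMB runs linearly from 0 to MEC(x_m), so the loss is a triangle.
DWL = ½ × 3.8879 × 18.9730 = 36.8826.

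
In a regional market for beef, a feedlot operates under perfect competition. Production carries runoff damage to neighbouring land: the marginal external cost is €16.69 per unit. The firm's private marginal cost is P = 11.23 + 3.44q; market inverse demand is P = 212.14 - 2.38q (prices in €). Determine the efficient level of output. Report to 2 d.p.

Social marginal cost = private MC + MEC = 27.92 + 3.44q.
Set SMC = demand: 27.92 + 3.44q = 212.14 - 2.38q → q* = 31.6529.

q* = 31.65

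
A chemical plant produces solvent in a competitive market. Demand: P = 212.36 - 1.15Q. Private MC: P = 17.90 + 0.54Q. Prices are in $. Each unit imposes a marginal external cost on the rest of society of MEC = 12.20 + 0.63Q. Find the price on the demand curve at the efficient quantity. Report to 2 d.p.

Social marginal cost = private MC + MEC = 30.10 + 1.17Q.
Set SMC = demand: 30.10 + 1.17Q = 212.36 - 1.15Q → Q* = 78.5603.
Consumer price on the demand curve at Q*: 212.36 − 1.15×78.5603 = 122.0157.

P = $122.02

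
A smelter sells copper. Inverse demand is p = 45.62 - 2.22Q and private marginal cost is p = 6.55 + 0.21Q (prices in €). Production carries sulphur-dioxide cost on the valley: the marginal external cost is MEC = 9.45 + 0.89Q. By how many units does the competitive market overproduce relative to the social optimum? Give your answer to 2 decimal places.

7.16 units

Market equilibrium (private): 6.55 + 0.21Q = 45.62 - 2.22Q → Q_m = 16.0782.
Social marginal cost = private MC + MEC = 16.00 + 1.10Q.
Set SMC = demand: 16.00 + 1.10Q = 45.62 - 2.22Q → Q* = 8.9217.
Gap = |16.0782 − 8.9217| = 7.1565.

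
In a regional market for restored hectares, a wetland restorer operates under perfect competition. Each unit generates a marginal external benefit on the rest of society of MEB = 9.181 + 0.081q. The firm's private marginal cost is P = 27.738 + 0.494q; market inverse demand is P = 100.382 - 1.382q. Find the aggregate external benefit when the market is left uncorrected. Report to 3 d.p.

Market equilibrium (private): 27.738 + 0.494q = 100.382 - 1.382q → q_m = 38.7228.
Total external benefit = ∫₀^{q_m} (9.181 + 0.081q) dq = 9.181×38.7228 + ½×0.081×38.7228² = 416.2420.

416.242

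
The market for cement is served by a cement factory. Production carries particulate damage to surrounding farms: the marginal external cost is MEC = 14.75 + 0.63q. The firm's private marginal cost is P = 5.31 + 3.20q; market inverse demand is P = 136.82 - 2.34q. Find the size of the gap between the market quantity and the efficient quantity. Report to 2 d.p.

Market equilibrium (private): 5.31 + 3.20q = 136.82 - 2.34q → q_m = 23.7383.
Social marginal cost = private MC + MEC = 20.06 + 3.83q.
Set SMC = demand: 20.06 + 3.83q = 136.82 - 2.34q → q* = 18.9238.
Gap = |23.7383 − 18.9238| = 4.8145.

4.81 units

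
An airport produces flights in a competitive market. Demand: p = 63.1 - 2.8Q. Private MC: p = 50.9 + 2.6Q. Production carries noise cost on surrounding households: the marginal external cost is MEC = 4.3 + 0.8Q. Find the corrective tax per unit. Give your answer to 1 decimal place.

Social marginal cost = private MC + MEC = 55.2 + 3.4Q.
Set SMC = demand: 55.2 + 3.4Q = 63.1 - 2.8Q → Q* = 1.2742.
The Pigouvian tax equals MEC at Q*: 4.3 + 0.8×1.2742 = 5.3194.

tax = 5.3 per unit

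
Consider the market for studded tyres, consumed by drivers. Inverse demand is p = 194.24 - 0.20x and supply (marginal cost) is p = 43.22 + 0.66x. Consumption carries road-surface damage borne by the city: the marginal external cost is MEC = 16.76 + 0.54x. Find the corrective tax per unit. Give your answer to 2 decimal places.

Social marginal benefit = demand − MEC = 177.48 - 0.74x.
Set SMB = MC: 177.48 - 0.74x = 43.22 + 0.66x → x* = 95.9000.
The Pigouvian tax equals MEC at x*: 16.76 + 0.54×95.9000 = 68.5460.

tax = 68.55 per unit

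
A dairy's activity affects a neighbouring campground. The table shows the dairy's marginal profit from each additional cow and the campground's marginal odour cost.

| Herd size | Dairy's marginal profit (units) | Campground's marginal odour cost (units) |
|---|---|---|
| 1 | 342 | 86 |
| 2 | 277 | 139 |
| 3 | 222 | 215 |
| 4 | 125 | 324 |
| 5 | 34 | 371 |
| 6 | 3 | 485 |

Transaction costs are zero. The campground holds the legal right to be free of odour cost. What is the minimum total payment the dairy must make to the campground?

Efficient level: marginal profit ≥ marginal odour cost through level 3, so k* = 3.
With the campground holding the right, the dairy must at least compensate total damage at k*: 86 + 139 + 215 = 440.

440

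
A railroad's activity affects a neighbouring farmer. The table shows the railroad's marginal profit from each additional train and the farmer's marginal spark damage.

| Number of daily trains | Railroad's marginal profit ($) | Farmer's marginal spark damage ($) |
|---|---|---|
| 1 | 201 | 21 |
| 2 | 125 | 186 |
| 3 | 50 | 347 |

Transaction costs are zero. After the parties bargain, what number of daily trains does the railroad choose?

Bargaining reaches the level where marginal profit last exceeds marginal spark damage.
That holds through level 1 (201 ≥ 21) but not at 2 (125 < 186).

1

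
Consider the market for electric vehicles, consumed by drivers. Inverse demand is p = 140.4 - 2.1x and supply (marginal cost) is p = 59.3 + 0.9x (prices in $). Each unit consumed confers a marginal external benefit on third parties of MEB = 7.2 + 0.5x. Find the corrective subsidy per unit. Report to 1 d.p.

Social marginal benefit = demand + MEB = 147.6 - 1.6x.
Set SMB = MC: 147.6 - 1.6x = 59.3 + 0.9x → x* = 35.3200.
The Pigouvian subsidy equals MEB at x*: 7.2 + 0.5×35.3200 = 24.8600.

subsidy = $24.9 per unit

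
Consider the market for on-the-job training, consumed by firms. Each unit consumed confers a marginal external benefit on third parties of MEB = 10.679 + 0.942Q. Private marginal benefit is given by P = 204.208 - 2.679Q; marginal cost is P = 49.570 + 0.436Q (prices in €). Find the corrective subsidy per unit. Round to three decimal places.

subsidy = €82.344 per unit

Social marginal benefit = demand + MEB = 214.887 - 1.737Q.
Set SMB = MC: 214.887 - 1.737Q = 49.570 + 0.436Q → Q* = 76.0778.
The Pigouvian subsidy equals MEB at Q*: 10.679 + 0.942×76.0778 = 82.3443.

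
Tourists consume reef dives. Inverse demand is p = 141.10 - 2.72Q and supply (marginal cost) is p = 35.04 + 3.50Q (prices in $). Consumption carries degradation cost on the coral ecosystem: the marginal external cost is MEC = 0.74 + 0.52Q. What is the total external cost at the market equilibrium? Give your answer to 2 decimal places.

$88.21

Market equilibrium (private): 35.04 + 3.50Q = 141.10 - 2.72Q → Q_m = 17.0514.
Total external cost = ∫₀^{Q_m} (0.74 + 0.52Q) dQ = 0.74×17.0514 + ½×0.52×17.0514² = 88.2131.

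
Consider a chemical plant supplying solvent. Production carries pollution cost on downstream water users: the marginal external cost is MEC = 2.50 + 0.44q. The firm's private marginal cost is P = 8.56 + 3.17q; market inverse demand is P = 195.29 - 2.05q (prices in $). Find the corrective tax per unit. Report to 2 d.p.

tax = $16.82 per unit

Social marginal cost = private MC + MEC = 11.06 + 3.61q.
Set SMC = demand: 11.06 + 3.61q = 195.29 - 2.05q → q* = 32.5495.
The Pigouvian tax equals MEC at q*: 2.50 + 0.44×32.5495 = 16.8218.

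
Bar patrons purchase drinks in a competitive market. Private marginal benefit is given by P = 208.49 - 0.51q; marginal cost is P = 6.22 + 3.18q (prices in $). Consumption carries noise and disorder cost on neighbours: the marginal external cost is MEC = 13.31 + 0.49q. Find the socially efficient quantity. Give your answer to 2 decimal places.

Social marginal benefit = demand − MEC = 195.18 - q.
Set SMB = MC: 195.18 - q = 6.22 + 3.18q → q* = 45.2057.

q* = 45.21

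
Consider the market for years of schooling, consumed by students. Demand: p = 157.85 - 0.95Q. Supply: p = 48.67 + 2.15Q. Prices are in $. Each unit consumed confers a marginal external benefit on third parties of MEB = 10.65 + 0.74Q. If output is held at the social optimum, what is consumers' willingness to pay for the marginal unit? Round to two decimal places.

Social marginal benefit = demand + MEB = 168.50 - 0.21Q.
Set SMB = MC: 168.50 - 0.21Q = 48.67 + 2.15Q → Q* = 50.7754.
Consumer price on the demand curve at Q*: 157.85 − 0.95×50.7754 = 109.6134.

P = $109.61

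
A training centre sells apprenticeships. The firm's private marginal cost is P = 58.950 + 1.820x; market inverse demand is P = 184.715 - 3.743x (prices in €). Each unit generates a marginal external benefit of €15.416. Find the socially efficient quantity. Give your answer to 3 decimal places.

Social marginal cost = private MC − MEB = 43.534 + 1.820x.
Set SMC = demand: 43.534 + 1.820x = 184.715 - 3.743x → x* = 25.3786.

x* = 25.379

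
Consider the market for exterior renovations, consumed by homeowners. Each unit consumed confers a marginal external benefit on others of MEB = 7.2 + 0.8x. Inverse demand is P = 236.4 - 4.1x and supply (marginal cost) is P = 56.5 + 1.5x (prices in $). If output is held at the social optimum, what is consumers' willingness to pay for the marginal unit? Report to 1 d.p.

P = $76.6

Social marginal benefit = demand + MEB = 243.6 - 3.3x.
Set SMB = MC: 243.6 - 3.3x = 56.5 + 1.5x → x* = 38.9792.
Consumer price on the demand curve at x*: 236.4 − 4.1×38.9792 = 76.5853.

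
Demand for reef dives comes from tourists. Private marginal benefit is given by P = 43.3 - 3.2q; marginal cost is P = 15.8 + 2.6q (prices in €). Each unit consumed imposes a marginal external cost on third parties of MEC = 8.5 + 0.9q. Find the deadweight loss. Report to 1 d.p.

Market equilibrium (private): 15.8 + 2.6q = 43.3 - 3.2q → q_m = 4.7414.
Social marginal benefit = demand − MEC = 34.8 - 4.1q.
Set SMB = MC: 34.8 - 4.1q = 15.8 + 2.6q → q* = 2.8358.
The loss is the area between SMB and MC from q* to q_m; with linear curves that's a triangle of height MEC(q_m).
DWL = ½ × 1.9056 × 12.7672 = 12.1646.

DWL = €12.2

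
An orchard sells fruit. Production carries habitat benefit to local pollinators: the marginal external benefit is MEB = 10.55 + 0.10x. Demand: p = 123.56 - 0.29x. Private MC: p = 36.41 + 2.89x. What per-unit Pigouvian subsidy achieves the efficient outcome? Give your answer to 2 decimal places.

subsidy = 13.72 per unit

Social marginal cost = private MC − MEB = 25.86 + 2.79x.
Set SMC = demand: 25.86 + 2.79x = 123.56 - 0.29x → x* = 31.7208.
The Pigouvian subsidy equals MEB at x*: 10.55 + 0.10×31.7208 = 13.7221.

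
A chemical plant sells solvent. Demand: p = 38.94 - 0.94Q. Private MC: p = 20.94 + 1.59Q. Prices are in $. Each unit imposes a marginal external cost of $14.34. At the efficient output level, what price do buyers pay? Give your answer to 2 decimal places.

P = $37.58

Social marginal cost = private MC + MEC = 35.28 + 1.59Q.
Set SMC = demand: 35.28 + 1.59Q = 38.94 - 0.94Q → Q* = 1.4466.
Consumer price on the demand curve at Q*: 38.94 − 0.94×1.4466 = 37.5802.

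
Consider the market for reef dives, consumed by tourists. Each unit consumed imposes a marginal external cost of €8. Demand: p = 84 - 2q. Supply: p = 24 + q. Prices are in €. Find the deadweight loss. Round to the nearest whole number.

Market equilibrium (private): 24 + q = 84 - 2q → q_m = 20.0000.
Social marginal benefit = demand − MEC = 76 - 2q.
Set SMB = MC: 76 - 2q = 24 + q → q* = 17.3333.
The welfare-loss triangle has base |q_m − q*| and height MEC(q_m) (the vertical gap between SMB and MC is zero at q* and MEC at q_m).
DWL = ½ × 2.6667 × 8.0000 = 10.6668.

DWL = €11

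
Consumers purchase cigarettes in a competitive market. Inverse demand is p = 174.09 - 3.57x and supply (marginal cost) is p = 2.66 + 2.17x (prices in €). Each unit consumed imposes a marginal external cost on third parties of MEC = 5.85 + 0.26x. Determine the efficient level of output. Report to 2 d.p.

x* = 27.60

Social marginal benefit = demand − MEC = 168.24 - 3.83x.
Set SMB = MC: 168.24 - 3.83x = 2.66 + 2.17x → x* = 27.5967.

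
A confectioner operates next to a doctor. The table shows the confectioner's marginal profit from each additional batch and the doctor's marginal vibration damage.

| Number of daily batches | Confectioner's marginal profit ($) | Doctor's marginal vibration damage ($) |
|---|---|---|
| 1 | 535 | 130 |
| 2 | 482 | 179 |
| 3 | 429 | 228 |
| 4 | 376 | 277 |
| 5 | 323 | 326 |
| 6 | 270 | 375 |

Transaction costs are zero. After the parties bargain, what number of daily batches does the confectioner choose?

4

Bargaining reaches the level where marginal profit last exceeds marginal vibration damage.
That holds through level 4 (376 ≥ 277) but not at 5 (323 < 326).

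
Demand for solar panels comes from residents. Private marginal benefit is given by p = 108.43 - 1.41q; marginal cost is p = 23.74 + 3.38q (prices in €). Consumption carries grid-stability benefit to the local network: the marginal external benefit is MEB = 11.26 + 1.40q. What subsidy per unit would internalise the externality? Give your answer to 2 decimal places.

Social marginal benefit = demand + MEB = 119.69 - 0.01q.
Set SMB = MC: 119.69 - 0.01q = 23.74 + 3.38q → q* = 28.3038.
The Pigouvian subsidy equals MEB at q*: 11.26 + 1.40×28.3038 = 50.8853.

subsidy = €50.89 per unit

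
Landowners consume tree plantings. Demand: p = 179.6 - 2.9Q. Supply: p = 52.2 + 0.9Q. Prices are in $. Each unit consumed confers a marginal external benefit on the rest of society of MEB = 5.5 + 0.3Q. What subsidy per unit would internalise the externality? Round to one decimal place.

subsidy = $16.9 per unit

Social marginal benefit = demand + MEB = 185.1 - 2.6Q.
Set SMB = MC: 185.1 - 2.6Q = 52.2 + 0.9Q → Q* = 37.9714.
The Pigouvian subsidy equals MEB at Q*: 5.5 + 0.3×37.9714 = 16.8914.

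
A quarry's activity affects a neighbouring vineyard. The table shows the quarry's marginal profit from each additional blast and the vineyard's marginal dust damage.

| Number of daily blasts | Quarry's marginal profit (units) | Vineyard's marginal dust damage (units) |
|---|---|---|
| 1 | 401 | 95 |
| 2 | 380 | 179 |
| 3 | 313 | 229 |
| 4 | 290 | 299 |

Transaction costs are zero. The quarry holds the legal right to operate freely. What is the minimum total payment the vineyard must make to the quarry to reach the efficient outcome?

290

Left alone the quarry would choose level 4 (marginal profit stays positive).
Efficient level: k* = 3 (marginal profit ≥ marginal dust damage through 3).
The vineyard must at least cover the quarry's forgone profit from cutting 4→3: 290 = 290.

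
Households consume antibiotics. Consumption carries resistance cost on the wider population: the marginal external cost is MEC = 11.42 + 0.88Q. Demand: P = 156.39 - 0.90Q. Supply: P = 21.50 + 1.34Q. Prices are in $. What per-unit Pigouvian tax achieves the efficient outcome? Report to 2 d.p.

Social marginal benefit = demand − MEC = 144.97 - 1.78Q.
Set SMB = MC: 144.97 - 1.78Q = 21.50 + 1.34Q → Q* = 39.5737.
The Pigouvian tax equals MEC at Q*: 11.42 + 0.88×39.5737 = 46.2449.

tax = $46.24 per unit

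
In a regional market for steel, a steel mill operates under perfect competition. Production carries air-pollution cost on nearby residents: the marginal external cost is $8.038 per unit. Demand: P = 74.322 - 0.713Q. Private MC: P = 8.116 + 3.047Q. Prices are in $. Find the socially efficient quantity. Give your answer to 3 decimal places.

Social marginal cost = private MC + MEC = 16.154 + 3.047Q.
Set SMC = demand: 16.154 + 3.047Q = 74.322 - 0.713Q → Q* = 15.4702.

Q* = 15.470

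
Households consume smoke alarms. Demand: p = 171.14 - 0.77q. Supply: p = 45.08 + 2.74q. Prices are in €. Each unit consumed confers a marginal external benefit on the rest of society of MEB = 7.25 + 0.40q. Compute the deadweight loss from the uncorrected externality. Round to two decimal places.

DWL = €75.12

Market equilibrium (private): 45.08 + 2.74q = 171.14 - 0.77q → q_m = 35.9145.
Social marginal benefit = demand + MEB = 178.39 - 0.37q.
Set SMB = MC: 178.39 - 0.37q = 45.08 + 2.74q → q* = 42.8650.
The loss is the area between SMB and MC from q* to q_m; with linear curves that's a triangle of height MEB(q_m).
DWL = ½ × 6.9505 × 21.6158 = 75.1203.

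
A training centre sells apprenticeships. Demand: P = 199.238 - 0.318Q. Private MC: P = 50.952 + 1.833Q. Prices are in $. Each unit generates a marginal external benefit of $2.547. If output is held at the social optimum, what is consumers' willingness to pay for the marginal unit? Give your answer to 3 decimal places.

Social marginal cost = private MC − MEB = 48.405 + 1.833Q.
Set SMC = demand: 48.405 + 1.833Q = 199.238 - 0.318Q → Q* = 70.1223.
Consumer price on the demand curve at Q*: 199.238 − 0.318×70.1223 = 176.9391.

P = $176.939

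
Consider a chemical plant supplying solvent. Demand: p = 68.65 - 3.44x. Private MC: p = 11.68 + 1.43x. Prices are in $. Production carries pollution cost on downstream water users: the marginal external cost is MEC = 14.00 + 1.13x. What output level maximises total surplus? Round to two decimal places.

x* = 7.16

Social marginal cost = private MC + MEC = 25.68 + 2.56x.
Set SMC = demand: 25.68 + 2.56x = 68.65 - 3.44x → x* = 7.1617.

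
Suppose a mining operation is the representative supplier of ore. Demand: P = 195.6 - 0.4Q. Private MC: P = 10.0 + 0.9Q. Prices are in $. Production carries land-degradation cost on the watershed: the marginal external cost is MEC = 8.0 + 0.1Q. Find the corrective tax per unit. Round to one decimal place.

Social marginal cost = private MC + MEC = 18.0 + Q.
Set SMC = demand: 18.0 + Q = 195.6 - 0.4Q → Q* = 126.8571.
The Pigouvian tax equals MEC at Q*: 8.0 + 0.1×126.8571 = 20.6857.

tax = $20.7 per unit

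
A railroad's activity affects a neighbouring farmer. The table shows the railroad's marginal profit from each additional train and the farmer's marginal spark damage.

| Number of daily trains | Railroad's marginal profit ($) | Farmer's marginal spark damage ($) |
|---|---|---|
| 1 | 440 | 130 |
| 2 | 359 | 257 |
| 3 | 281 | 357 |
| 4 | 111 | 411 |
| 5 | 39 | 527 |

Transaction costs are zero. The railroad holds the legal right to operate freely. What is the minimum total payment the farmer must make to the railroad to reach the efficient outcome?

$431

Left alone the railroad would choose level 5 (marginal profit stays positive).
Efficient level: k* = 2 (marginal profit ≥ marginal spark damage through 2).
The farmer must at least cover the railroad's forgone profit from cutting 5→2: 281 + 111 + 39 = 431.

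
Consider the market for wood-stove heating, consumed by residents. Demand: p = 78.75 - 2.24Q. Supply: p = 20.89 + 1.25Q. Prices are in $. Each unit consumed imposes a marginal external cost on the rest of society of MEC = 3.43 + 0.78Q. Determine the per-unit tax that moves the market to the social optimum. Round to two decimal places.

tax = $13.37 per unit

Social marginal benefit = demand − MEC = 75.32 - 3.02Q.
Set SMB = MC: 75.32 - 3.02Q = 20.89 + 1.25Q → Q* = 12.7471.
The Pigouvian tax equals MEC at Q*: 3.43 + 0.78×12.7471 = 13.3727.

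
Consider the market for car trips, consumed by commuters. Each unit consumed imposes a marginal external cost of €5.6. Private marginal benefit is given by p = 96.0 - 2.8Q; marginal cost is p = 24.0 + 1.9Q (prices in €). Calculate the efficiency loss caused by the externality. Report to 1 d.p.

DWL = €3.3

Market equilibrium (private): 24.0 + 1.9Q = 96.0 - 2.8Q → Q_m = 15.3191.
Social marginal benefit = demand − MEC = 90.4 - 2.8Q.
Set SMB = MC: 90.4 - 2.8Q = 24.0 + 1.9Q → Q* = 14.1277.
The loss is the area between SMB and MC from Q* to Q_m; with linear curves that's a triangle of height MEC(Q_m).
DWL = ½ × 1.1914 × 5.6000 = 3.3359.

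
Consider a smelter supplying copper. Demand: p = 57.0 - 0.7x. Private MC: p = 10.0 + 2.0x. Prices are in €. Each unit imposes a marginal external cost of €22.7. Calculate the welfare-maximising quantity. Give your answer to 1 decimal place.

Social marginal cost = private MC + MEC = 32.7 + 2.0x.
Set SMC = demand: 32.7 + 2.0x = 57.0 - 0.7x → x* = 9.0000.

x* = 9.0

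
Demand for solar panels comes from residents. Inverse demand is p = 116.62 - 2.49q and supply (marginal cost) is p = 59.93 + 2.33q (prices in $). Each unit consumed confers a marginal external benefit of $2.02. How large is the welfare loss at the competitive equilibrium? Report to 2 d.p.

Market equilibrium (private): 59.93 + 2.33q = 116.62 - 2.49q → q_m = 11.7614.
Social marginal benefit = demand + MEB = 118.64 - 2.49q.
Set SMB = MC: 118.64 - 2.49q = 59.93 + 2.33q → q* = 12.1805.
Between q* and q_m the wedge SMB − MC runs linearly from 0 to MEB(q_m), so the loss is a triangle.
DWL = ½ × 0.4191 × 2.0200 = 0.4233.

DWL = $0.42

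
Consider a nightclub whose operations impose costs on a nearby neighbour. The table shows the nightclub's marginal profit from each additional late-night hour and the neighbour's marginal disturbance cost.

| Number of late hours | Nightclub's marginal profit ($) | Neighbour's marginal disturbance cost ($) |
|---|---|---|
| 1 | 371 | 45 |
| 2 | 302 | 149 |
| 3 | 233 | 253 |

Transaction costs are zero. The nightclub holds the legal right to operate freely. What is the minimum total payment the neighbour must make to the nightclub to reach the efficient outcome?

$233

Left alone the nightclub would choose level 3 (marginal profit stays positive).
Efficient level: k* = 2 (marginal profit ≥ marginal disturbance cost through 2).
The neighbour must at least cover the nightclub's forgone profit from cutting 3→2: 233 = 233.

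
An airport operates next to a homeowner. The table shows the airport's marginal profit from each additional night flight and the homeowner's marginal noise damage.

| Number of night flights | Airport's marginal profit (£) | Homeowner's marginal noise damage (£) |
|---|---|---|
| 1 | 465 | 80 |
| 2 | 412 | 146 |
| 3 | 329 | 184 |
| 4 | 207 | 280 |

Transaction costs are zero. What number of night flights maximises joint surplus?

Bargaining reaches the level where marginal profit last exceeds marginal noise damage.
That holds through level 3 (329 ≥ 184) but not at 4 (207 < 280).

3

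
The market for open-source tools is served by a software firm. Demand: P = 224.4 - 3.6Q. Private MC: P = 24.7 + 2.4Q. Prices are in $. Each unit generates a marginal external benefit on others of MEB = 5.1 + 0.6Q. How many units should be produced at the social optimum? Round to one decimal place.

Social marginal cost = private MC − MEB = 19.6 + 1.8Q.
Set SMC = demand: 19.6 + 1.8Q = 224.4 - 3.6Q → Q* = 37.9259.

Q* = 37.9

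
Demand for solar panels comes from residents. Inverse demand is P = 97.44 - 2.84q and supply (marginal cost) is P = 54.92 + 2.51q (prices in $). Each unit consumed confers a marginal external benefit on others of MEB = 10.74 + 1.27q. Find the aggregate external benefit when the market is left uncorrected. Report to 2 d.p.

$125.47

Market equilibrium (private): 54.92 + 2.51q = 97.44 - 2.84q → q_m = 7.9477.
Total external benefit = ∫₀^{q_m} (10.74 + 1.27q) dq = 10.74×7.9477 + ½×1.27×7.9477² = 125.4687.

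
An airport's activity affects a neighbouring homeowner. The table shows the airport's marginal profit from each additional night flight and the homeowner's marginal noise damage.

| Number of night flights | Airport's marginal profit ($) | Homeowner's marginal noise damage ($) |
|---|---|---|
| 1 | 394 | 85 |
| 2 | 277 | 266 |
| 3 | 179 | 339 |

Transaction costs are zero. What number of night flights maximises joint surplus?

Bargaining reaches the level where marginal profit last exceeds marginal noise damage.
That holds through level 2 (277 ≥ 266) but not at 3 (179 < 339).

2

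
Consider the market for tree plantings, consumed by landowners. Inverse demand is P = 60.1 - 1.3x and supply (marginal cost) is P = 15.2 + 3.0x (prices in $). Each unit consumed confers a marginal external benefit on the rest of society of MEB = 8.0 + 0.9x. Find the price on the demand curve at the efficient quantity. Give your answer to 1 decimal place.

P = $39.9

Social marginal benefit = demand + MEB = 68.1 - 0.4x.
Set SMB = MC: 68.1 - 0.4x = 15.2 + 3.0x → x* = 15.5588.
Consumer price on the demand curve at x*: 60.1 − 1.3×15.5588 = 39.8736.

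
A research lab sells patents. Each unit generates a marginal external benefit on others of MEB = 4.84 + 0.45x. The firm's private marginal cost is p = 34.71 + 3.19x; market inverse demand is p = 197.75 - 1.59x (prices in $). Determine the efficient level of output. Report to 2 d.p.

x* = 38.77

Social marginal cost = private MC − MEB = 29.87 + 2.74x.
Set SMC = demand: 29.87 + 2.74x = 197.75 - 1.59x → x* = 38.7714.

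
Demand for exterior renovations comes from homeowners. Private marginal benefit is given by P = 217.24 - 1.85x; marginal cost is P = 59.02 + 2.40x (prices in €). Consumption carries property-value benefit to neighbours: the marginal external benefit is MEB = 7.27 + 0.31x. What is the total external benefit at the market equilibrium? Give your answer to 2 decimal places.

€485.47

Market equilibrium (private): 59.02 + 2.40x = 217.24 - 1.85x → x_m = 37.2282.
Total external benefit = ∫₀^{x_m} (7.27 + 0.31x) dx = 7.27×37.2282 + ½×0.31×37.2282² = 485.4695.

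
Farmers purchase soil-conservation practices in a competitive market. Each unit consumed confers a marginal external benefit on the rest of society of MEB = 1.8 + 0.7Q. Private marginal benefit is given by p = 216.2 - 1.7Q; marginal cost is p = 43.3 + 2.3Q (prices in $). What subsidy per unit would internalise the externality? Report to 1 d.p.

Social marginal benefit = demand + MEB = 218.0 - Q.
Set SMB = MC: 218.0 - Q = 43.3 + 2.3Q → Q* = 52.9394.
The Pigouvian subsidy equals MEB at Q*: 1.8 + 0.7×52.9394 = 38.8576.

subsidy = $38.9 per unit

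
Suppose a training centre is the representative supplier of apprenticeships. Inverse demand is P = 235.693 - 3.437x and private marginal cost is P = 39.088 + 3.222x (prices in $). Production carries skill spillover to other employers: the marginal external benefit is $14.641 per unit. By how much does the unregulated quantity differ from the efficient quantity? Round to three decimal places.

Market equilibrium (private): 39.088 + 3.222x = 235.693 - 3.437x → x_m = 29.5247.
Social marginal cost = private MC − MEB = 24.447 + 3.222x.
Set SMC = demand: 24.447 + 3.222x = 235.693 - 3.437x → x* = 31.7234.
Gap = |29.5247 − 31.7234| = 2.1987.

2.199 units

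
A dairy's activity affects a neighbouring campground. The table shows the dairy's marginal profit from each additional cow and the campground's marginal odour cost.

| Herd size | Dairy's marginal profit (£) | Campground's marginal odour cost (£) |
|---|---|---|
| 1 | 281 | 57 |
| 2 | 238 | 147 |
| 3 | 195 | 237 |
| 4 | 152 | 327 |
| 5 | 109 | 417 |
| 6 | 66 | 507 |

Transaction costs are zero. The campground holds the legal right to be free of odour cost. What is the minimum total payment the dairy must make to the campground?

£204

Efficient level: marginal profit ≥ marginal odour cost through level 2, so k* = 2.
With the campground holding the right, the dairy must at least compensate total damage at k*: 57 + 147 = 204.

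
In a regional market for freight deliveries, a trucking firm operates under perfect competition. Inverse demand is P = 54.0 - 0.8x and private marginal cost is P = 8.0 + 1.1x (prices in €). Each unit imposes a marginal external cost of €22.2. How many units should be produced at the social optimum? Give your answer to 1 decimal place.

Social marginal cost = private MC + MEC = 30.2 + 1.1x.
Set SMC = demand: 30.2 + 1.1x = 54.0 - 0.8x → x* = 12.5263.

x* = 12.5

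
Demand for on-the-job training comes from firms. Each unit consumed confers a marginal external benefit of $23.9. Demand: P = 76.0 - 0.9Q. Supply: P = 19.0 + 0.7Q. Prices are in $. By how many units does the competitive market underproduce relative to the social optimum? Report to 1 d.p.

14.9 units

Market equilibrium (private): 19.0 + 0.7Q = 76.0 - 0.9Q → Q_m = 35.6250.
Social marginal benefit = demand + MEB = 99.9 - 0.9Q.
Set SMB = MC: 99.9 - 0.9Q = 19.0 + 0.7Q → Q* = 50.5625.
Gap = |35.6250 − 50.5625| = 14.9375.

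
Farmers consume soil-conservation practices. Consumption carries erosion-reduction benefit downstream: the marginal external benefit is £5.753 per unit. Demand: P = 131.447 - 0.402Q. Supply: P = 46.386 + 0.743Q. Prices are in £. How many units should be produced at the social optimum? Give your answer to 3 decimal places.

Q* = 79.314

Social marginal benefit = demand + MEB = 137.200 - 0.402Q.
Set SMB = MC: 137.200 - 0.402Q = 46.386 + 0.743Q → Q* = 79.3135.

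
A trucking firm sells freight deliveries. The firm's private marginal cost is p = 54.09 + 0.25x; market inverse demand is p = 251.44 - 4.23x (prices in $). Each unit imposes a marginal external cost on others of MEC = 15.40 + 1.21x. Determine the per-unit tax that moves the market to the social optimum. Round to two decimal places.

tax = $54.09 per unit

Social marginal cost = private MC + MEC = 69.49 + 1.46x.
Set SMC = demand: 69.49 + 1.46x = 251.44 - 4.23x → x* = 31.9772.
The Pigouvian tax equals MEC at x*: 15.40 + 1.21×31.9772 = 54.0924.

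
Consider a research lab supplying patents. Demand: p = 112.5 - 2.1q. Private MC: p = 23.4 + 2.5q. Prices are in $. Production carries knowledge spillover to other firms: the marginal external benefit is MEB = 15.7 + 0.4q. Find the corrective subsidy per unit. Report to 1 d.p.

subsidy = $25.7 per unit

Social marginal cost = private MC − MEB = 7.7 + 2.1q.
Set SMC = demand: 7.7 + 2.1q = 112.5 - 2.1q → q* = 24.9524.
The Pigouvian subsidy equals MEB at q*: 15.7 + 0.4×24.9524 = 25.6810.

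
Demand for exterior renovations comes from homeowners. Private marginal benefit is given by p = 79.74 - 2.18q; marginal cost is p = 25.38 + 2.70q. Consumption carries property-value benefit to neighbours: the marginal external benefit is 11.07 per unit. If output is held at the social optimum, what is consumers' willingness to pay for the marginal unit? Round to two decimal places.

P = 50.51

Social marginal benefit = demand + MEB = 90.81 - 2.18q.
Set SMB = MC: 90.81 - 2.18q = 25.38 + 2.70q → q* = 13.4078.
Consumer price on the demand curve at q*: 79.74 − 2.18×13.4078 = 50.5110.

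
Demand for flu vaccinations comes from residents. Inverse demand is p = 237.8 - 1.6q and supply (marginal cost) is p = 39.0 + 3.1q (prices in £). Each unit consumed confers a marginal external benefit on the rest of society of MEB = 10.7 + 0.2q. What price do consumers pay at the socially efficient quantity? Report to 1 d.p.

P = £163.3

Social marginal benefit = demand + MEB = 248.5 - 1.4q.
Set SMB = MC: 248.5 - 1.4q = 39.0 + 3.1q → q* = 46.5556.
Consumer price on the demand curve at q*: 237.8 − 1.6×46.5556 = 163.3110.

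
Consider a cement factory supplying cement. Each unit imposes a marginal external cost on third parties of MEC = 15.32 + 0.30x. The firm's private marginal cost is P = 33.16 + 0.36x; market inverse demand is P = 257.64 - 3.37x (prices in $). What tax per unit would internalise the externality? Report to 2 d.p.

tax = $30.89 per unit

Social marginal cost = private MC + MEC = 48.48 + 0.66x.
Set SMC = demand: 48.48 + 0.66x = 257.64 - 3.37x → x* = 51.9007.
The Pigouvian tax equals MEC at x*: 15.32 + 0.30×51.9007 = 30.8902.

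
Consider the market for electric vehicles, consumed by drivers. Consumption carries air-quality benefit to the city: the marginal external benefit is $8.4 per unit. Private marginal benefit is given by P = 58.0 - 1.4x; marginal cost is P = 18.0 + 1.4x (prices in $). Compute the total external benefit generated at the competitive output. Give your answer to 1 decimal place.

$120.0

Market equilibrium (private): 18.0 + 1.4x = 58.0 - 1.4x → x_m = 14.2857.
Total external benefit = MEB × x_m = 8.4 × 14.2857 = 119.9999.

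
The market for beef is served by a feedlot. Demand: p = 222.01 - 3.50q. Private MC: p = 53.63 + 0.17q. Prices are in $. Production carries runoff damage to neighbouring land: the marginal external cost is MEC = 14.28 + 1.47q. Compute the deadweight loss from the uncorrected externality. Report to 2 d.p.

DWL = $649.69

Market equilibrium (private): 53.63 + 0.17q = 222.01 - 3.50q → q_m = 45.8801.
Social marginal cost = private MC + MEC = 67.91 + 1.64q.
Set SMC = demand: 67.91 + 1.64q = 222.01 - 3.50q → q* = 29.9805.
Height of the DWL triangle at q_m is SMC(q_m) − demand(q_m) = MEC(q_m) = 81.7238.
DWL = ½ × 15.8996 × 81.7238 = 649.6879.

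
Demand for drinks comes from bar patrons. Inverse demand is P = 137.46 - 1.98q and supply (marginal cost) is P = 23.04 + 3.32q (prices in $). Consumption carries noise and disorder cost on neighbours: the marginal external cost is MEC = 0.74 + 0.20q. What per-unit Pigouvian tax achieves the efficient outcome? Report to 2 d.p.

Social marginal benefit = demand − MEC = 136.72 - 2.18q.
Set SMB = MC: 136.72 - 2.18q = 23.04 + 3.32q → q* = 20.6691.
The Pigouvian tax equals MEC at q*: 0.74 + 0.20×20.6691 = 4.8738.

tax = $4.87 per unit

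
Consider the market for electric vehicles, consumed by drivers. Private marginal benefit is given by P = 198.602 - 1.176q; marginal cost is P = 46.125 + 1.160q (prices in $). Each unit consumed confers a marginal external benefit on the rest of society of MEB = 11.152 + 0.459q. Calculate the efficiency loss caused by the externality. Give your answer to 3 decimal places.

DWL = $450.242

Market equilibrium (private): 46.125 + 1.160q = 198.602 - 1.176q → q_m = 65.2727.
Social marginal benefit = demand + MEB = 209.754 - 0.717q.
Set SMB = MC: 209.754 - 0.717q = 46.125 + 1.160q → q* = 87.1758.
Height of the DWL triangle at q_m is SMB(q_m) − MC(q_m) = MEB(q_m) = 41.1122.
DWL = ½ × 21.9031 × 41.1122 = 450.2423.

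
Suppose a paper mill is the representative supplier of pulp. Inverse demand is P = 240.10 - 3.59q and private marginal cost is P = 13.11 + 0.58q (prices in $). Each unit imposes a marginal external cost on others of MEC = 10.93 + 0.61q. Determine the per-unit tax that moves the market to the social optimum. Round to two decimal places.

Social marginal cost = private MC + MEC = 24.04 + 1.19q.
Set SMC = demand: 24.04 + 1.19q = 240.10 - 3.59q → q* = 45.2008.
The Pigouvian tax equals MEC at q*: 10.93 + 0.61×45.2008 = 38.5025.

tax = $38.50 per unit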